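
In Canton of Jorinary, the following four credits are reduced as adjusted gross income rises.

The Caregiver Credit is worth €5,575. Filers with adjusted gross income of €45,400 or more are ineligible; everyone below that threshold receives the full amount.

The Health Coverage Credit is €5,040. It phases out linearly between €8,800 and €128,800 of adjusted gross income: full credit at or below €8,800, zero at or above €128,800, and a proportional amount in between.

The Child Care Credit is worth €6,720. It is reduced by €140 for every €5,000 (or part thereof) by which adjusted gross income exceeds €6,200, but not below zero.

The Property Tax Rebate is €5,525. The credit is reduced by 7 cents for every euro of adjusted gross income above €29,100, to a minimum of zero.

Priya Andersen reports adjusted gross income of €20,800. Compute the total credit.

Caregiver Credit: €20,800 is below the €45,400 cutoff, so the full €5,575 applies.
Health Coverage Credit: €20,800 is €12,000 into a €120,000 phase-out range, leaving 108,000/120,000 of the credit: €5,040 × 108,000/120,000 = €4,536.
Child Care Credit: income exceeds €6,200 by €14,600, which is 3 full-or-partial €5,000 increments; reduction = 3 × €140 = €420, leaving €6,300.
Property Tax Rebate: €20,800 is at or below the €29,100 threshold, so the full €5,525 applies.
Total: €5,575 + €4,536 + €6,300 + €5,525 = €21,936.

€21,936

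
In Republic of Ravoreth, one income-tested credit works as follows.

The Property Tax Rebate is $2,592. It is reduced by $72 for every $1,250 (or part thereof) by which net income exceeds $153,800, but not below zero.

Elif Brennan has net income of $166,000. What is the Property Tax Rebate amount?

Property Tax Rebate: income exceeds $153,800 by $12,200, which is 10 full-or-partial $1,250 increments; reduction = 10 × $72 = $720, leaving $1,872.

$1,872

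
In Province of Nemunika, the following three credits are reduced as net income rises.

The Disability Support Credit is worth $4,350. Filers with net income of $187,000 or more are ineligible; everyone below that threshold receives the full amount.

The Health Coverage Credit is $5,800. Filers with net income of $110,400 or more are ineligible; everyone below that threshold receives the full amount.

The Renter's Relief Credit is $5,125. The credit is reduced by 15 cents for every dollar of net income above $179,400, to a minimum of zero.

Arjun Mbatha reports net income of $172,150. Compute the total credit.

$9,475

Disability Support Credit: $172,150 is below the $187,000 cutoff, so the full $4,350 applies.
Health Coverage Credit: $172,150 meets or exceeds the $110,400 cutoff, so the credit is $0.
Renter's Relief Credit: $172,150 is at or below the $179,400 threshold, so the full $5,125 applies.
Total: $4,350 + $0 + $5,125 = $9,475.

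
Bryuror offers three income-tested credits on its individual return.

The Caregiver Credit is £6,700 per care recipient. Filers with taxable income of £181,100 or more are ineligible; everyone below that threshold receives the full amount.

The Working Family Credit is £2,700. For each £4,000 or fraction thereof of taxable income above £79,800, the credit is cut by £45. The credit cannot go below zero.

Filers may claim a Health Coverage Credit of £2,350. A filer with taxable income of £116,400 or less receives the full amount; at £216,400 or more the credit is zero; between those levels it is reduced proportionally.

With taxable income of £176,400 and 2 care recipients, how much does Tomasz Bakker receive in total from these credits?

Caregiver Credit: base = 2 × £6,700 = £13,400. £176,400 is below the £181,100 cutoff, so the full £13,400 applies.
Working Family Credit: income exceeds £79,800 by £96,600, which is 25 full-or-partial £4,000 increments; reduction = 25 × £45 = £1,125, leaving £1,575.
Health Coverage Credit: £176,400 is £60,000 into a £100,000 phase-out range, leaving 40,000/100,000 of the credit: £2,350 × 40,000/100,000 = £940.
Total: £13,400 + £1,575 + £940 = £15,915.

£15,915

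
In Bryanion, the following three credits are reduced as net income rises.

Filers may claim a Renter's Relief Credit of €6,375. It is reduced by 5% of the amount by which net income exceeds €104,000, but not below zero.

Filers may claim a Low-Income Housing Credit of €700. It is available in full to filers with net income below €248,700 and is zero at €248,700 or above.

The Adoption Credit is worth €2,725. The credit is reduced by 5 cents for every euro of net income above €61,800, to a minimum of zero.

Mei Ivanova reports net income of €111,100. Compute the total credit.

€6,980

Renter's Relief Credit: 5% of the €7,100 excess over €104,000 is €355; credit = €6,375 − €355 = €6,020.
Low-Income Housing Credit: €111,100 is below the €248,700 cutoff, so the full €700 applies.
Adoption Credit: 5% of the €49,300 excess over €61,800 is €2,465; credit = €2,725 − €2,465 = €260.
Total: €6,020 + €700 + €260 = €6,980.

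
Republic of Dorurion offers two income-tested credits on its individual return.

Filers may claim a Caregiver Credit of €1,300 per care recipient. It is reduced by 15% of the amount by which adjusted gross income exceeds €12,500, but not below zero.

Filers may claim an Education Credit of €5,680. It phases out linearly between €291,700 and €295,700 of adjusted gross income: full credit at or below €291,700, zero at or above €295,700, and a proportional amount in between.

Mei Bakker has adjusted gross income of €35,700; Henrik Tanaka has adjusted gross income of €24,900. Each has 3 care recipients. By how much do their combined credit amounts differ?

€1,620

Mei (€35,700): Caregiver Credit: base = 3 × €1,300 = €3,900. 15% of the €23,200 excess over €12,500 is €3,480; credit = €3,900 − €3,480 = €420. Education Credit: €35,700 is at or below the €291,700 threshold, so the full €5,680 applies. total €420 + €5,680 = €6,100
Henrik (€24,900): Caregiver Credit: base = 3 × €1,300 = €3,900. 15% of the €12,400 excess over €12,500 is €1,860; credit = €3,900 − €1,860 = €2,040. Education Credit: €24,900 is at or below the €291,700 threshold, so the full €5,680 applies. total €2,040 + €5,680 = €7,720
Difference: |€6,100 − €7,720| = €1,620.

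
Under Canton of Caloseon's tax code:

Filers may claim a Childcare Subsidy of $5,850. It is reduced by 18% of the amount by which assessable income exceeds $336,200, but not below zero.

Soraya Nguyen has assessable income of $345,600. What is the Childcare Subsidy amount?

$4,158

Childcare Subsidy: 18% of the $9,400 excess over $336,200 is $1,692; credit = $5,850 − $1,692 = $4,158.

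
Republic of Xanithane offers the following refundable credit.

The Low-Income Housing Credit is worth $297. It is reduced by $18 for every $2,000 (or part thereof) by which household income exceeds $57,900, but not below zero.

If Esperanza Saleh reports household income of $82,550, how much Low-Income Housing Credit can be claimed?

$63

Low-Income Housing Credit: income exceeds $57,900 by $24,650, which is 13 full-or-partial $2,000 increments; reduction = 13 × $18 = $234, leaving $63.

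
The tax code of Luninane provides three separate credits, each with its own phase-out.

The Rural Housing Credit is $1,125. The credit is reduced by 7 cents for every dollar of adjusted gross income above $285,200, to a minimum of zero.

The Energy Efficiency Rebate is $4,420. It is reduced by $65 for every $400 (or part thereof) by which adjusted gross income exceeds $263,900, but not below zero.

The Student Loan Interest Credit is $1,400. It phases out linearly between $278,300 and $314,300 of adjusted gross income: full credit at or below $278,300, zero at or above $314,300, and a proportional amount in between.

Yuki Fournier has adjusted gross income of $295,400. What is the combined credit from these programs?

Rural Housing Credit: 7% of the $10,200 excess over $285,200 is $714; credit = $1,125 − $714 = $411.
Energy Efficiency Rebate: income exceeds $263,900 by $31,500 → 79 increments × $65 = $5,135 ≥ base, so the credit is $0.
Student Loan Interest Credit: $295,400 is $17,100 into a $36,000 phase-out range, leaving 18,900/36,000 of the credit: $1,400 × 18,900/36,000 = $735.
Total: $411 + $0 + $735 = $1,146.

$1,146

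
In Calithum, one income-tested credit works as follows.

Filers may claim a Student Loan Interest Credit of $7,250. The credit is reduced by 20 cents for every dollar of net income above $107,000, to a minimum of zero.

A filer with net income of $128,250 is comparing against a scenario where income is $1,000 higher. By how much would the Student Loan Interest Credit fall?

At $128,250 — 20% of the $21,250 excess over $107,000 is $4,250; credit = $7,250 − $4,250 = $3,000.
At $129,250 — 20% of the $22,250 excess over $107,000 is $4,450; credit = $7,250 − $4,450 = $2,800.
Lost: $3,000 − $2,800 = $200.

$200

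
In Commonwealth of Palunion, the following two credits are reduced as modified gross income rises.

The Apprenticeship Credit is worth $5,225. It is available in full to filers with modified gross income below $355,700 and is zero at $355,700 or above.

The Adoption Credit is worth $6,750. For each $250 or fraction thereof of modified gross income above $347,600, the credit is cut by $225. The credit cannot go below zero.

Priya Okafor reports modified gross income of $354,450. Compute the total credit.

$5,675

Apprenticeship Credit: $354,450 is below the $355,700 cutoff, so the full $5,225 applies.
Adoption Credit: income exceeds $347,600 by $6,850, which is 28 full-or-partial $250 increments; reduction = 28 × $225 = $6,300, leaving $450.
Total: $5,225 + $450 = $5,675.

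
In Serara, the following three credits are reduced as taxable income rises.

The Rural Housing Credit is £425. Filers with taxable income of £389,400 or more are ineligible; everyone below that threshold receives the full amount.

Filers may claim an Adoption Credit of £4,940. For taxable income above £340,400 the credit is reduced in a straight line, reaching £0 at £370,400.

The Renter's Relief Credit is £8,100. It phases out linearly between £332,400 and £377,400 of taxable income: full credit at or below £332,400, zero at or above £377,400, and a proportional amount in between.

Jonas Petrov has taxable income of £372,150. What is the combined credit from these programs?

£1,370

Rural Housing Credit: £372,150 is below the £389,400 cutoff, so the full £425 applies.
Adoption Credit: £372,150 is at or above £370,400, so the credit is £0.
Renter's Relief Credit: £372,150 is £39,750 into a £45,000 phase-out range, leaving 5,250/45,000 of the credit: £8,100 × 5,250/45,000 = £945.
Total: £425 + £0 + £945 = £1,370.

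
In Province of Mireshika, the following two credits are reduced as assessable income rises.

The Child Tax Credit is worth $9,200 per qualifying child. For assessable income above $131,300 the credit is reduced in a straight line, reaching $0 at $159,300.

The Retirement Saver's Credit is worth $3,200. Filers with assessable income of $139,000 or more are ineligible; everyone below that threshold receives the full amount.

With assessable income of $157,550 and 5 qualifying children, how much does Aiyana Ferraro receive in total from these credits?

Child Tax Credit: base = 5 × $9,200 = $46,000. $157,550 is $26,250 into a $28,000 phase-out range, leaving 1,750/28,000 of the credit: $46,000 × 1,750/28,000 = $2,875.
Retirement Saver's Credit: $157,550 meets or exceeds the $139,000 cutoff, so the credit is $0.
Total: $2,875 + $0 = $2,875.

$2,875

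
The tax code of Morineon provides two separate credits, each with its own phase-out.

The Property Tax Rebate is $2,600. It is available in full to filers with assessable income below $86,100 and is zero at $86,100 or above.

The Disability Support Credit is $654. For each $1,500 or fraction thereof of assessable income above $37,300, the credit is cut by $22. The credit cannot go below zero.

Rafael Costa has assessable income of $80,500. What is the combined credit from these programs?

Property Tax Rebate: $80,500 is below the $86,100 cutoff, so the full $2,600 applies.
Disability Support Credit: income exceeds $37,300 by $43,200, which is 29 full-or-partial $1,500 increments; reduction = 29 × $22 = $638, leaving $16.
Total: $2,600 + $16 = $2,616.

$2,616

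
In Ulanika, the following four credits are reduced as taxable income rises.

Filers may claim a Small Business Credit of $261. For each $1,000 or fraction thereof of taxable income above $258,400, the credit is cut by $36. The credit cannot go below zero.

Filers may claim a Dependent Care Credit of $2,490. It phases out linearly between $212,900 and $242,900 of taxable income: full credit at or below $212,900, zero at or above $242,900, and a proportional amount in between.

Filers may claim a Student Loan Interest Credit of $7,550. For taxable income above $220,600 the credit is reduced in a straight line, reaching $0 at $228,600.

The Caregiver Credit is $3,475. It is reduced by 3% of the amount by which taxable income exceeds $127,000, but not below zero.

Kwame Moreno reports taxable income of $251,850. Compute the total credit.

$261

Small Business Credit: $251,850 is at or below the $258,400 threshold, so the full $261 applies.
Dependent Care Credit: $251,850 is at or above $242,900, so the credit is $0.
Student Loan Interest Credit: $251,850 is at or above $228,600, so the credit is $0.
Caregiver Credit: 3% of the $124,850 excess over $127,000 is $3,745.50 ≥ base, so the credit is $0.
Total: $261 + $0 + $0 + $0 = $261.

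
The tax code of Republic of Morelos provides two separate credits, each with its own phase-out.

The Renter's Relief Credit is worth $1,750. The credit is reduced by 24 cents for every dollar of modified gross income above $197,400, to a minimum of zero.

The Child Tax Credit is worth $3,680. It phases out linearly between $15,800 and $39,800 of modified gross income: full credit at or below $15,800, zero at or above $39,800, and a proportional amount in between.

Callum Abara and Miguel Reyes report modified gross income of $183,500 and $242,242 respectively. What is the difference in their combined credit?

$1,750

Callum ($183,500): Renter's Relief Credit: $183,500 is at or below the $197,400 threshold, so the full $1,750 applies. Child Tax Credit: $183,500 is at or above $39,800, so the credit is $0. total $1,750 + $0 = $1,750
Miguel ($242,242): Renter's Relief Credit: 24% of the $44,842 excess over $197,400 is $10,762.08 ≥ base, so the credit is $0. Child Tax Credit: $242,242 is at or above $39,800, so the credit is $0. total $0 + $0 = $0
Difference: |$1,750 − $0| = $1,750.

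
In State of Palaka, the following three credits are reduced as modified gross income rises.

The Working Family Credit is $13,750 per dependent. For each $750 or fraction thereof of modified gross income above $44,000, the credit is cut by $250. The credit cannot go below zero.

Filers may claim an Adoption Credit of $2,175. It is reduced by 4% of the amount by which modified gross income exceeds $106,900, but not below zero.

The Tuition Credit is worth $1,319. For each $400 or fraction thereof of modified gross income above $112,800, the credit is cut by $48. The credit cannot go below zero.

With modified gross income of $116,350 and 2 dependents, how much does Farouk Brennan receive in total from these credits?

$5,934

Working Family Credit: base = 2 × $13,750 = $27,500. income exceeds $44,000 by $72,350, which is 97 full-or-partial $750 increments; reduction = 97 × $250 = $24,250, leaving $3,250.
Adoption Credit: 4% of the $9,450 excess over $106,900 is $378; credit = $2,175 − $378 = $1,797.
Tuition Credit: income exceeds $112,800 by $3,550, which is 9 full-or-partial $400 increments; reduction = 9 × $48 = $432, leaving $887.
Total: $3,250 + $1,797 + $887 = $5,934.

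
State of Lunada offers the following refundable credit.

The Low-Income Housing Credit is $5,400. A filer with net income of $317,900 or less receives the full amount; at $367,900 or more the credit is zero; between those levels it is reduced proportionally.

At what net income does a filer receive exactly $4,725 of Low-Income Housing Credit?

$324,150

$4,725 is 4,725/5,400 of the full $5,400, so 675/5,400 of the $50,000 range has been used: income = $317,900 + $50,000 × 675/5,400 = $324,150.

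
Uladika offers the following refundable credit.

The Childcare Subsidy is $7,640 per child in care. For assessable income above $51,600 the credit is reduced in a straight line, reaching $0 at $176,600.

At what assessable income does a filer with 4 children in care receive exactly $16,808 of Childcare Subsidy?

$107,850

Full credit = 4 × $7,640 = $30,560.
$16,808 is 16,808/30,560 of the full $30,560, so 13,752/30,560 of the $125,000 range has been used: income = $51,600 + $125,000 × 13,752/30,560 = $107,850.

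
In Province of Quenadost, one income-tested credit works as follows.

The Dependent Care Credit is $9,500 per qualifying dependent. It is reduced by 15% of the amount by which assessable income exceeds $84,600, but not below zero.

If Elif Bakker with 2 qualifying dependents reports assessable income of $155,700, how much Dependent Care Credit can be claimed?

$8,335

Dependent Care Credit: base = 2 × $9,500 = $19,000. 15% of the $71,100 excess over $84,600 is $10,665; credit = $19,000 − $10,665 = $8,335.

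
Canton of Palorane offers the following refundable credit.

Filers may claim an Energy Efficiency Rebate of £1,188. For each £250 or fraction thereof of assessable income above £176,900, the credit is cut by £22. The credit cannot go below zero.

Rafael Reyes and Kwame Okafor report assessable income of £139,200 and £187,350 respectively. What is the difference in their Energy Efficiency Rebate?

Rafael (£139,200): Energy Efficiency Rebate: £139,200 is at or below the £176,900 threshold, so the full £1,188 applies.
Kwame (£187,350): Energy Efficiency Rebate: income exceeds £176,900 by £10,450, which is 42 full-or-partial £250 increments; reduction = 42 × £22 = £924, leaving £264.
Difference: |£1,188 − £264| = £924.

£924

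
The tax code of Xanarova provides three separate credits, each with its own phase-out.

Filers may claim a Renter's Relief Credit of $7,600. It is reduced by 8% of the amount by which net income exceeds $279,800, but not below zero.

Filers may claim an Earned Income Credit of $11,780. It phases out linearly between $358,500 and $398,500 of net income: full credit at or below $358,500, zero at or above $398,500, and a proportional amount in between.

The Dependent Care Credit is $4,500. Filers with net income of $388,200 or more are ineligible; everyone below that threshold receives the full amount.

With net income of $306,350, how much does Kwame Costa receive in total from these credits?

$21,756

Renter's Relief Credit: 8% of the $26,550 excess over $279,800 is $2,124; credit = $7,600 − $2,124 = $5,476.
Earned Income Credit: $306,350 is at or below the $358,500 threshold, so the full $11,780 applies.
Dependent Care Credit: $306,350 is below the $388,200 cutoff, so the full $4,500 applies.
Total: $5,476 + $11,780 + $4,500 = $21,756.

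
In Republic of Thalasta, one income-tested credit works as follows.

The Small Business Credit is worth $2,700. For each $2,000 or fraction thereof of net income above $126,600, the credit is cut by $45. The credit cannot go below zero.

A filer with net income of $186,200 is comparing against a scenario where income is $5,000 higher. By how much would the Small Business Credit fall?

$135

At $186,200 — income exceeds $126,600 by $59,600, which is 30 full-or-partial $2,000 increments; reduction = 30 × $45 = $1,350, leaving $1,350.
At $191,200 — income exceeds $126,600 by $64,600, which is 33 full-or-partial $2,000 increments; reduction = 33 × $45 = $1,485, leaving $1,215.
Lost: $1,350 − $1,215 = $135.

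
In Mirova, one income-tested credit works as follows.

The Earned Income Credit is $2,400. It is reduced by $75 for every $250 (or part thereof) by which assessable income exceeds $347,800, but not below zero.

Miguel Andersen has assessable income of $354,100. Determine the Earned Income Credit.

Earned Income Credit: income exceeds $347,800 by $6,300, which is 26 full-or-partial $250 increments; reduction = 26 × $75 = $1,950, leaving $450.

$450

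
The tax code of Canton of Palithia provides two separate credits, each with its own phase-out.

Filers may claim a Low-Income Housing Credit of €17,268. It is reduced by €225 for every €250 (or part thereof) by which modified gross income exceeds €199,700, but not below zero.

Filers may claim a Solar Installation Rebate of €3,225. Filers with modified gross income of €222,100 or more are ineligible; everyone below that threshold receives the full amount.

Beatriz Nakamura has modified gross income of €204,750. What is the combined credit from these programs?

Low-Income Housing Credit: income exceeds €199,700 by €5,050, which is 21 full-or-partial €250 increments; reduction = 21 × €225 = €4,725, leaving €12,543.
Solar Installation Rebate: €204,750 is below the €222,100 cutoff, so the full €3,225 applies.
Total: €12,543 + €3,225 = €15,768.

€15,768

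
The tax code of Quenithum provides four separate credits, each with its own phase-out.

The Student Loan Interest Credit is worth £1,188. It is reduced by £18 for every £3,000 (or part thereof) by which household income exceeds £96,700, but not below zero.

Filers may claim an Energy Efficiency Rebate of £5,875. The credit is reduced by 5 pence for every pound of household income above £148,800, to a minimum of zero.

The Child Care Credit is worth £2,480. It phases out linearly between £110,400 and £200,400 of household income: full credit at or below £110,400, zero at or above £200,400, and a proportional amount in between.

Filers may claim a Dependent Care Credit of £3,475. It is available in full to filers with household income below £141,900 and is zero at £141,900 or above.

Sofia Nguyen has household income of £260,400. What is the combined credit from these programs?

Student Loan Interest Credit: income exceeds £96,700 by £163,700, which is 55 full-or-partial £3,000 increments; reduction = 55 × £18 = £990, leaving £198.
Energy Efficiency Rebate: 5% of the £111,600 excess over £148,800 is £5,580; credit = £5,875 − £5,580 = £295.
Child Care Credit: £260,400 is at or above £200,400, so the credit is £0.
Dependent Care Credit: £260,400 meets or exceeds the £141,900 cutoff, so the credit is £0.
Total: £198 + £295 + £0 + £0 = £493.

£493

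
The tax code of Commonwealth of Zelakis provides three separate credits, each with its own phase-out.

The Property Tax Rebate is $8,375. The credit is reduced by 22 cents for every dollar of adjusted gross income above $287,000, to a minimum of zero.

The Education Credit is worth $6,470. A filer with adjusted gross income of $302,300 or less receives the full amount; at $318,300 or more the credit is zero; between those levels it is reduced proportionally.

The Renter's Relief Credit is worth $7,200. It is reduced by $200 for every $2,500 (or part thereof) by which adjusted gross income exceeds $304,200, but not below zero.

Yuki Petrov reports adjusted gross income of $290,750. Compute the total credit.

$21,220

Property Tax Rebate: 22% of the $3,750 excess over $287,000 is $825; credit = $8,375 − $825 = $7,550.
Education Credit: $290,750 is at or below the $302,300 threshold, so the full $6,470 applies.
Renter's Relief Credit: $290,750 is at or below the $304,200 threshold, so the full $7,200 applies.
Total: $7,550 + $6,470 + $7,200 = $21,220.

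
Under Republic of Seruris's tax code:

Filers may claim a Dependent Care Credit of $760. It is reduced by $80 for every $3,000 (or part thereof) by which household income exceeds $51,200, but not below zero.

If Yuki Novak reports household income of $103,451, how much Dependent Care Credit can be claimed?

$0

Dependent Care Credit: income exceeds $51,200 by $52,251 → 18 increments × $80 = $1,440 ≥ base, so the credit is $0.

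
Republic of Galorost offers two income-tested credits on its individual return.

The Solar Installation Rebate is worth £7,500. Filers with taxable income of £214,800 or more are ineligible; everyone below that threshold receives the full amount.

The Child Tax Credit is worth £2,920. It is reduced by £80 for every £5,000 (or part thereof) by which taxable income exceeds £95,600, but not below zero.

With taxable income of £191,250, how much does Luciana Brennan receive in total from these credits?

Solar Installation Rebate: £191,250 is below the £214,800 cutoff, so the full £7,500 applies.
Child Tax Credit: income exceeds £95,600 by £95,650, which is 20 full-or-partial £5,000 increments; reduction = 20 × £80 = £1,600, leaving £1,320.
Total: £7,500 + £1,320 = £8,820.

£8,820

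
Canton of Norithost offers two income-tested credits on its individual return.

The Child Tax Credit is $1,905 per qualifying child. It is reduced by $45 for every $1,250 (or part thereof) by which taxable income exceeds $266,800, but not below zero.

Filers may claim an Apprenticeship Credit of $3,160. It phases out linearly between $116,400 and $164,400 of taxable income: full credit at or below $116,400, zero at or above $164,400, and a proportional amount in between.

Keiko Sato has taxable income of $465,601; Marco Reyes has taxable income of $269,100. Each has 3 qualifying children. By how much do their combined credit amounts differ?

$5,625

Keiko ($465,601): Child Tax Credit: base = 3 × $1,905 = $5,715. income exceeds $266,800 by $198,801 → 160 increments × $45 = $7,200 ≥ base, so the credit is $0. Apprenticeship Credit: $465,601 is at or above $164,400, so the credit is $0. total $0 + $0 = $0
Marco ($269,100): Child Tax Credit: base = 3 × $1,905 = $5,715. income exceeds $266,800 by $2,300, which is 2 full-or-partial $1,250 increments; reduction = 2 × $45 = $90, leaving $5,625. Apprenticeship Credit: $269,100 is at or above $164,400, so the credit is $0. total $5,625 + $0 = $5,625
Difference: |$0 − $5,625| = $5,625.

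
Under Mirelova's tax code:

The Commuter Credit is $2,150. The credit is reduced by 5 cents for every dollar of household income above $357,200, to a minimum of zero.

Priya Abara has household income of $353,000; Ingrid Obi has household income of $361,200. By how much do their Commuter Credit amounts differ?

Priya ($353,000): Commuter Credit: $353,000 is at or below the $357,200 threshold, so the full $2,150 applies.
Ingrid ($361,200): Commuter Credit: 5% of the $4,000 excess over $357,200 is $200; credit = $2,150 − $200 = $1,950.
Difference: |$2,150 − $1,950| = $200.

$200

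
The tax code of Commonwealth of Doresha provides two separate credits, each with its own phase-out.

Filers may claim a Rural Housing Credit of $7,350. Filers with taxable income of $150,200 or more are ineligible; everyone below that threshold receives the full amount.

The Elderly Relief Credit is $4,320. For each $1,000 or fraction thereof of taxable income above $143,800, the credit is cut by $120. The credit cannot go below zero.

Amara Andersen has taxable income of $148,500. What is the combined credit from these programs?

$11,070

Rural Housing Credit: $148,500 is below the $150,200 cutoff, so the full $7,350 applies.
Elderly Relief Credit: income exceeds $143,800 by $4,700, which is 5 full-or-partial $1,000 increments; reduction = 5 × $120 = $600, leaving $3,720.
Total: $7,350 + $3,720 = $11,070.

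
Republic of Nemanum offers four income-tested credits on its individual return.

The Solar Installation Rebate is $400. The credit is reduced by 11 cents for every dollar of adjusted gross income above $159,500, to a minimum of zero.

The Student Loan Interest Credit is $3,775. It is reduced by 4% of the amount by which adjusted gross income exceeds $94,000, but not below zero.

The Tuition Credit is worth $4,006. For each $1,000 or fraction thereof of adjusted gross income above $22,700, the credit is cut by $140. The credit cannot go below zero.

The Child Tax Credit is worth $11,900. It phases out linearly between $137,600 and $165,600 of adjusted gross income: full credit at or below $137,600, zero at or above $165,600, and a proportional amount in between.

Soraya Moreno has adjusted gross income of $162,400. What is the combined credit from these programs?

Solar Installation Rebate: 11% of the $2,900 excess over $159,500 is $319; credit = $400 − $319 = $81.
Student Loan Interest Credit: 4% of the $68,400 excess over $94,000 is $2,736; credit = $3,775 − $2,736 = $1,039.
Tuition Credit: income exceeds $22,700 by $139,700 → 140 increments × $140 = $19,600 ≥ base, so the credit is $0.
Child Tax Credit: $162,400 is $24,800 into a $28,000 phase-out range, leaving 3,200/28,000 of the credit: $11,900 × 3,200/28,000 = $1,360.
Total: $81 + $1,039 + $0 + $1,360 = $2,480.

$2,480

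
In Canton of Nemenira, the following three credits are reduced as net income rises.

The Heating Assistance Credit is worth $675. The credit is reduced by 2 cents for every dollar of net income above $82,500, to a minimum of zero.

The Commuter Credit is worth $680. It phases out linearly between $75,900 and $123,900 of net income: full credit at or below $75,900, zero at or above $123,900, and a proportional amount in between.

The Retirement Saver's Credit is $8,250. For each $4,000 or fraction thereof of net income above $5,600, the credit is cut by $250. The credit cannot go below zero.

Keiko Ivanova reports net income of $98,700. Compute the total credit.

Heating Assistance Credit: 2% of the $16,200 excess over $82,500 is $324; credit = $675 − $324 = $351.
Commuter Credit: $98,700 is $22,800 into a $48,000 phase-out range, leaving 25,200/48,000 of the credit: $680 × 25,200/48,000 = $357.
Retirement Saver's Credit: income exceeds $5,600 by $93,100, which is 24 full-or-partial $4,000 increments; reduction = 24 × $250 = $6,000, leaving $2,250.
Total: $351 + $357 + $2,250 = $2,958.

$2,958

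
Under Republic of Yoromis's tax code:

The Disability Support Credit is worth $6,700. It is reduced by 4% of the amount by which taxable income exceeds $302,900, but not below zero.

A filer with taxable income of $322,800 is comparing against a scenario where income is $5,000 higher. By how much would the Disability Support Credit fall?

At $322,800 — 4% of the $19,900 excess over $302,900 is $796; credit = $6,700 − $796 = $5,904.
At $327,800 — 4% of the $24,900 excess over $302,900 is $996; credit = $6,700 − $996 = $5,704.
Lost: $5,904 − $5,704 = $200.

$200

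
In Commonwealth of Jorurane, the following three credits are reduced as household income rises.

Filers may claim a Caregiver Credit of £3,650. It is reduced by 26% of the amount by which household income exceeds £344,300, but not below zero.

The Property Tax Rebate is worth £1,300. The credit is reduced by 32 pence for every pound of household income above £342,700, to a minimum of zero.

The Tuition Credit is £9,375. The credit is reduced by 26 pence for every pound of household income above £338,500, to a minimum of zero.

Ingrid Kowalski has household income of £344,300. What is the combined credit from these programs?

Caregiver Credit: £344,300 is at or below the £344,300 threshold, so the full £3,650 applies.
Property Tax Rebate: 32% of the £1,600 excess over £342,700 is £512; credit = £1,300 − £512 = £788.
Tuition Credit: 26% of the £5,800 excess over £338,500 is £1,508; credit = £9,375 − £1,508 = £7,867.
Total: £3,650 + £788 + £7,867 = £12,305.

£12,305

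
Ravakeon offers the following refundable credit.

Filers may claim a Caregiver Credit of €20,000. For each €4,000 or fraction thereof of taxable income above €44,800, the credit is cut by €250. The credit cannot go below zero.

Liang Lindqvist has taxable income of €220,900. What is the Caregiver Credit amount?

€8,750

Caregiver Credit: income exceeds €44,800 by €176,100, which is 45 full-or-partial €4,000 increments; reduction = 45 × €250 = €11,250, leaving €8,750.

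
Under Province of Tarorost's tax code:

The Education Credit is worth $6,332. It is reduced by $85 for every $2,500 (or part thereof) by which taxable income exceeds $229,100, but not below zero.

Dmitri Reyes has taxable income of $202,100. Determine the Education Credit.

Education Credit: $202,100 is at or below the $229,100 threshold, so the full $6,332 applies.

$6,332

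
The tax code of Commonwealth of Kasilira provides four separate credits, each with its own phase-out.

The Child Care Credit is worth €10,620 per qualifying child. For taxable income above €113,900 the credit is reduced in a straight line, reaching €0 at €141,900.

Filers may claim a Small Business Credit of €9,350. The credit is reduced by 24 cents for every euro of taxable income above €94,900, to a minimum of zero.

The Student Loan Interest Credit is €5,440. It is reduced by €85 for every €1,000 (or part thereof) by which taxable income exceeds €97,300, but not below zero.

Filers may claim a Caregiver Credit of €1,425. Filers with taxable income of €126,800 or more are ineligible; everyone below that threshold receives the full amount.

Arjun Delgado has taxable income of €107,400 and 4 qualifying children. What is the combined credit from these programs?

Child Care Credit: base = 4 × €10,620 = €42,480. €107,400 is at or below the €113,900 threshold, so the full €42,480 applies.
Small Business Credit: 24% of the €12,500 excess over €94,900 is €3,000; credit = €9,350 − €3,000 = €6,350.
Student Loan Interest Credit: income exceeds €97,300 by €10,100, which is 11 full-or-partial €1,000 increments; reduction = 11 × €85 = €935, leaving €4,505.
Caregiver Credit: €107,400 is below the €126,800 cutoff, so the full €1,425 applies.
Total: €42,480 + €6,350 + €4,505 + €1,425 = €54,760.

€54,760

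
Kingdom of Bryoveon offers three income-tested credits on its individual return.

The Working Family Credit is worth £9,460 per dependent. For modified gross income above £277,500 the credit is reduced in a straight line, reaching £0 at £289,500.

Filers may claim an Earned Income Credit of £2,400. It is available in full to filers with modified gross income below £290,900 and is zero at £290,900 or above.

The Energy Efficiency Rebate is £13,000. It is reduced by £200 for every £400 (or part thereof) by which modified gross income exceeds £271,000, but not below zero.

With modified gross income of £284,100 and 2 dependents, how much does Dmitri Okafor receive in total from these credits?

£17,314

Working Family Credit: base = 2 × £9,460 = £18,920. £284,100 is £6,600 into a £12,000 phase-out range, leaving 5,400/12,000 of the credit: £18,920 × 5,400/12,000 = £8,514.
Earned Income Credit: £284,100 is below the £290,900 cutoff, so the full £2,400 applies.
Energy Efficiency Rebate: income exceeds £271,000 by £13,100, which is 33 full-or-partial £400 increments; reduction = 33 × £200 = £6,600, leaving £6,400.
Total: £8,514 + £2,400 + £6,400 = £17,314.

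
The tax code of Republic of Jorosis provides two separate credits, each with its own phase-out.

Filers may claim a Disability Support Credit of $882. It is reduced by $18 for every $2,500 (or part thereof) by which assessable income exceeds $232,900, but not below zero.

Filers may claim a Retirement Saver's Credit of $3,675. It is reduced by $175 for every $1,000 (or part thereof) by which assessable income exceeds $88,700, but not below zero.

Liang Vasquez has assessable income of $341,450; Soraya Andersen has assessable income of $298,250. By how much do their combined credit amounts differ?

Liang ($341,450): Disability Support Credit: income exceeds $232,900 by $108,550, which is 44 full-or-partial $2,500 increments; reduction = 44 × $18 = $792, leaving $90. Retirement Saver's Credit: income exceeds $88,700 by $252,750 → 253 increments × $175 = $44,275 ≥ base, so the credit is $0. total $90 + $0 = $90
Soraya ($298,250): Disability Support Credit: income exceeds $232,900 by $65,350, which is 27 full-or-partial $2,500 increments; reduction = 27 × $18 = $486, leaving $396. Retirement Saver's Credit: income exceeds $88,700 by $209,550 → 210 increments × $175 = $36,750 ≥ base, so the credit is $0. total $396 + $0 = $396
Difference: |$90 − $396| = $306.

$306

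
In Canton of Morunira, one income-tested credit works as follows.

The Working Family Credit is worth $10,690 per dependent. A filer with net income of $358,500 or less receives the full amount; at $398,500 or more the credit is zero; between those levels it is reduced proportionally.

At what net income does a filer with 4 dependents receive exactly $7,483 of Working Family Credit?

Full credit = 4 × $10,690 = $42,760.
$7,483 is 7,483/42,760 of the full $42,760, so 35,277/42,760 of the $40,000 range has been used: income = $358,500 + $40,000 × 35,277/42,760 = $391,500.

$391,500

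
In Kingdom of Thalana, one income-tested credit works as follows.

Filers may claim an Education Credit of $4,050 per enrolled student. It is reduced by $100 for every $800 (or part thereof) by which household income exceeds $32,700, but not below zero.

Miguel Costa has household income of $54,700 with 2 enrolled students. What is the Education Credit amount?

$5,300

Education Credit: base = 2 × $4,050 = $8,100. income exceeds $32,700 by $22,000, which is 28 full-or-partial $800 increments; reduction = 28 × $100 = $2,800, leaving $5,300.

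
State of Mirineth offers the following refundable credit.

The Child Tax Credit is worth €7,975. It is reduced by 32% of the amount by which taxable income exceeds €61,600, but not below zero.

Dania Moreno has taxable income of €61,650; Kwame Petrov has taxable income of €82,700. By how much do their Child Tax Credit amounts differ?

€6,736

Dania (€61,650): Child Tax Credit: 32% of the €50 excess over €61,600 is €16; credit = €7,975 − €16 = €7,959.
Kwame (€82,700): Child Tax Credit: 32% of the €21,100 excess over €61,600 is €6,752; credit = €7,975 − €6,752 = €1,223.
Difference: |€7,959 − €1,223| = €6,736.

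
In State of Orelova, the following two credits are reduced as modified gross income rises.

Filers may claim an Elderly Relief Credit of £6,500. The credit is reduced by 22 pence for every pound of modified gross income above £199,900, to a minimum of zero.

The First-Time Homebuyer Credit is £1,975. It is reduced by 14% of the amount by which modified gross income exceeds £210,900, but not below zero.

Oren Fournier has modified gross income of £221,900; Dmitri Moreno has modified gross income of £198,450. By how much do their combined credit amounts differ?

£6,380

Oren (£221,900): Elderly Relief Credit: 22% of the £22,000 excess over £199,900 is £4,840; credit = £6,500 − £4,840 = £1,660. First-Time Homebuyer Credit: 14% of the £11,000 excess over £210,900 is £1,540; credit = £1,975 − £1,540 = £435. total £1,660 + £435 = £2,095
Dmitri (£198,450): Elderly Relief Credit: £198,450 is at or below the £199,900 threshold, so the full £6,500 applies. First-Time Homebuyer Credit: £198,450 is at or below the £210,900 threshold, so the full £1,975 applies. total £6,500 + £1,975 = £8,475
Difference: |£2,095 − £8,475| = £6,380.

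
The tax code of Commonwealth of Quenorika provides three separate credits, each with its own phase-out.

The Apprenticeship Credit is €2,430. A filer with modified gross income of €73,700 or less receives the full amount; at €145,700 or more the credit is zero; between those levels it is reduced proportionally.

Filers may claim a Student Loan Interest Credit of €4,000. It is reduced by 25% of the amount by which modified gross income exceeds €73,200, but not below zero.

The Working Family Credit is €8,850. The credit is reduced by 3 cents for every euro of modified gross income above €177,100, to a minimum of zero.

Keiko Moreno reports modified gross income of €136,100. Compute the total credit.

Apprenticeship Credit: €136,100 is €62,400 into a €72,000 phase-out range, leaving 9,600/72,000 of the credit: €2,430 × 9,600/72,000 = €324.
Student Loan Interest Credit: 25% of the €62,900 excess over €73,200 is €15,725 ≥ base, so the credit is €0.
Working Family Credit: €136,100 is at or below the €177,100 threshold, so the full €8,850 applies.
Total: €324 + €0 + €8,850 = €9,174.

€9,174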